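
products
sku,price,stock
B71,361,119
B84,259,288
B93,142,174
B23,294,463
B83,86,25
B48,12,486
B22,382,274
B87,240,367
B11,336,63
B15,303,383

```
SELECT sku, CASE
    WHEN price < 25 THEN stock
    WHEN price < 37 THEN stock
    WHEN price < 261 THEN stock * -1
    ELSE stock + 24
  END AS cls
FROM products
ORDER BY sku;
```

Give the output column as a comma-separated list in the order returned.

sku=B11: ELSE → 87
sku=B15: ELSE → 407
sku=B22: ELSE → 298
sku=B23: ELSE → 487
sku=B48: price < 25 → 486
sku=B71: ELSE → 143
sku=B83: price < 261 → -25
sku=B84: price < 261 → -288
sku=B87: price < 261 → -367
sku=B93: price < 261 → -174

87, 407, 298, 487, 486, 143, -25, -288, -367, -174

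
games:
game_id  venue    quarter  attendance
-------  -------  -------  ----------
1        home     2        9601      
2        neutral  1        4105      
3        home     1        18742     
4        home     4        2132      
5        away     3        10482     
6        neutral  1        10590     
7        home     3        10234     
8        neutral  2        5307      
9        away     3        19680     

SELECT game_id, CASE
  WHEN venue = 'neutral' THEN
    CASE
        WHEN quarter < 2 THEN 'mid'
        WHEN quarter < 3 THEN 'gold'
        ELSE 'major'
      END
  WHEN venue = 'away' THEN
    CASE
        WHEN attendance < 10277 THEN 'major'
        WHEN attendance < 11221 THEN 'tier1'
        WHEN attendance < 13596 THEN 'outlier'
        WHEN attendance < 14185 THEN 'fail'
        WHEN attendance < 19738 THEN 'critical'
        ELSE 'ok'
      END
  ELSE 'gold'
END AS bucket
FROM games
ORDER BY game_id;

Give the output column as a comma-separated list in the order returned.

gold, mid, gold, gold, tier1, mid, gold, gold, critical

game_id=1: venue='home' → outer ELSE → gold
game_id=2: venue='neutral' → inner[quarter < 2] → mid
game_id=3: venue='home' → outer ELSE → gold
game_id=4: venue='home' → outer ELSE → gold
game_id=5: venue='away' → inner[attendance < 11221] → tier1
game_id=6: venue='neutral' → inner[quarter < 2] → mid
game_id=7: venue='home' → outer ELSE → gold
game_id=8: venue='neutral' → inner[quarter < 3] → gold
game_id=9: venue='away' → inner[attendance < 19738] → critical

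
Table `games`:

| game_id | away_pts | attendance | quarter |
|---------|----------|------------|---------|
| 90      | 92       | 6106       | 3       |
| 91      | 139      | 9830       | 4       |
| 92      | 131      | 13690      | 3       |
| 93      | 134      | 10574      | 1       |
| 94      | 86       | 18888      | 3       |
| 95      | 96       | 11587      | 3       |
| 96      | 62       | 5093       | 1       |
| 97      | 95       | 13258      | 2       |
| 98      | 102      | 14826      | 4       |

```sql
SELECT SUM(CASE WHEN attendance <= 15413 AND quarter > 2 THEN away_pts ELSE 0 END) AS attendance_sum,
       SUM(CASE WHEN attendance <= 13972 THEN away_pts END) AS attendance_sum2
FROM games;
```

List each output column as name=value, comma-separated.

[attendance_sum: attendance <= 15413 AND quarter > 2]
game_id=90: ✓ → 92
game_id=91: ✓ → 139
game_id=92: ✓ → 131
game_id=93: ✗
game_id=94: ✗
game_id=95: ✓ → 96
game_id=96: ✗
game_id=97: ✗
game_id=98: ✓ → 102
attendance_sum = 92 + 139 + 131 + 96 + 102 = 560
—
[attendance_sum2: attendance <= 13972]
game_id=90: ✓ → 92
game_id=91: ✓ → 139
game_id=92: ✓ → 131
game_id=93: ✓ → 134
game_id=94: ✗
game_id=95: ✓ → 96
game_id=96: ✓ → 62
game_id=97: ✓ → 95
game_id=98: ✗
attendance_sum2 = 92 + 139 + 131 + 134 + 96 + 62 + 95 = 749

attendance_sum=560, attendance_sum2=749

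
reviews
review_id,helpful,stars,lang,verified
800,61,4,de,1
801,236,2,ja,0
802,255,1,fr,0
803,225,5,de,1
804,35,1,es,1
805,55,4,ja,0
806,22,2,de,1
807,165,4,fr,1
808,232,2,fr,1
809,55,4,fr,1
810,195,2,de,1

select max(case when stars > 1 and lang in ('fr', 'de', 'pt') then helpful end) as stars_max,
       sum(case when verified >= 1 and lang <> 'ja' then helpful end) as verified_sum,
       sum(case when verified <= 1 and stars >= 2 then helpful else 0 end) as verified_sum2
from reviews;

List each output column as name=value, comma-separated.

[stars_max: stars > 1 and lang in ('fr', 'de', 'pt')]
review_id=800: ✓ → 61
review_id=801: ✗
review_id=802: ✗
review_id=803: ✓ → 225
review_id=804: ✗
review_id=805: ✗
review_id=806: ✓ → 22
review_id=807: ✓ → 165
review_id=808: ✓ → 232
review_id=809: ✓ → 55
review_id=810: ✓ → 195
stars_max = MAX(61, 225, 22, 165, 232, 55, 195) = 232
—
[verified_sum: verified >= 1 and lang <> 'ja']
review_id=800: ✓ → 61
review_id=801: ✗
review_id=802: ✗
review_id=803: ✓ → 225
review_id=804: ✓ → 35
review_id=805: ✗
review_id=806: ✓ → 22
review_id=807: ✓ → 165
review_id=808: ✓ → 232
review_id=809: ✓ → 55
review_id=810: ✓ → 195
verified_sum = 61 + 225 + 35 + 22 + 165 + 232 + 55 + 195 = 990
—
[verified_sum2: verified <= 1 and stars >= 2]
review_id=800: ✓ → 61
review_id=801: ✓ → 236
review_id=802: ✗
review_id=803: ✓ → 225
review_id=804: ✗
review_id=805: ✓ → 55
review_id=806: ✓ → 22
review_id=807: ✓ → 165
review_id=808: ✓ → 232
review_id=809: ✓ → 55
review_id=810: ✓ → 195
verified_sum2 = 61 + 236 + 225 + 55 + 22 + 165 + 232 + 55 + 195 = 1246

stars_max=232, verified_sum=990, verified_sum2=1246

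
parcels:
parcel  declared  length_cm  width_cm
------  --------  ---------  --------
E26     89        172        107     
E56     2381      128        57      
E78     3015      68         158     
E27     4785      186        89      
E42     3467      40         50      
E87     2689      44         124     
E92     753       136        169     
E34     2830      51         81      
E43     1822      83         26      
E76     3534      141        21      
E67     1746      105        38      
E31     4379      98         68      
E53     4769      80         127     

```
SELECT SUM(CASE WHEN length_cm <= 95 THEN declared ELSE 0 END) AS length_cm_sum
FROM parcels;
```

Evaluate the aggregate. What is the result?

parcel=E26: ✗
parcel=E56: ✗
parcel=E78: ✓ → 3015
parcel=E27: ✗
parcel=E42: ✓ → 3467
parcel=E87: ✓ → 2689
parcel=E92: ✗
parcel=E34: ✓ → 2830
parcel=E43: ✓ → 1822
parcel=E76: ✗
parcel=E67: ✗
parcel=E31: ✗
parcel=E53: ✓ → 4769
length_cm_sum = 3015 + 3467 + 2689 + 2830 + 1822 + 4769 = 18592

18592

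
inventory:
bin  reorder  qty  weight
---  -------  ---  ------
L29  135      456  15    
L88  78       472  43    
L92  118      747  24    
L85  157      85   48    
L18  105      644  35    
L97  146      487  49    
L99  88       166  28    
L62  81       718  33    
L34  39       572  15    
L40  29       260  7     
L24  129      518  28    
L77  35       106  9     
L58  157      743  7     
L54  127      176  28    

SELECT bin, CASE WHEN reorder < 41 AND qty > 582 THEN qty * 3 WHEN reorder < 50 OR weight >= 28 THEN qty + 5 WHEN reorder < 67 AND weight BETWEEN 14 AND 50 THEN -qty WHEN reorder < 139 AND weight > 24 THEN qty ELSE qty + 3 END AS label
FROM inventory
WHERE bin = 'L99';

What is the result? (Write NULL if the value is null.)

171

bin = L99: reorder=88, qty=166, weight=28.
reorder < 41 AND qty > 582 → false
reorder < 50 OR weight >= 28 → true → 171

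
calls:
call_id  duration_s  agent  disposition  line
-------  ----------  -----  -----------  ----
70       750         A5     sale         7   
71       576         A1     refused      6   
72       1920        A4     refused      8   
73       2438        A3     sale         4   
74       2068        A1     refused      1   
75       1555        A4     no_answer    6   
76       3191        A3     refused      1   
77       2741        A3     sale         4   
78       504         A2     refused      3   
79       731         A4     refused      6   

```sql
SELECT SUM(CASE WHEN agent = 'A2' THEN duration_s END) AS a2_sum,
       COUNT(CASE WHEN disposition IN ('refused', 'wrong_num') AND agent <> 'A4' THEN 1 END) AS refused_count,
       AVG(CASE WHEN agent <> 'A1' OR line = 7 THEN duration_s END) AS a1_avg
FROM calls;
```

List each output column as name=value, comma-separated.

a2_sum=504, refused_count=4, a1_avg=1728.75

[a2_sum: agent = 'A2']
call_id=70: ✗
call_id=71: ✗
call_id=72: ✗
call_id=73: ✗
call_id=74: ✗
call_id=75: ✗
call_id=76: ✗
call_id=77: ✗
call_id=78: ✓ → 504
call_id=79: ✗
a2_sum = 504
—
[refused_count: disposition IN ('refused', 'wrong_num') AND agent <> 'A4']
call_id=70: ✗
call_id=71: ✓ → 1
call_id=72: ✗
call_id=73: ✗
call_id=74: ✓ → 1
call_id=75: ✗
call_id=76: ✓ → 1
call_id=77: ✗
call_id=78: ✓ → 1
call_id=79: ✗
refused_count = COUNT(1, 1, 1, 1) = 4
—
[a1_avg: agent <> 'A1' OR line = 7]
call_id=70: ✓ → 750
call_id=71: ✗
call_id=72: ✓ → 1920
call_id=73: ✓ → 2438
call_id=74: ✗
call_id=75: ✓ → 1555
call_id=76: ✓ → 3191
call_id=77: ✓ → 2741
call_id=78: ✓ → 504
call_id=79: ✓ → 731
a1_avg = (750 + 1920 + 2438 + 1555 + 3191 + 2741 + 504 + 731) / 8 = 1728.75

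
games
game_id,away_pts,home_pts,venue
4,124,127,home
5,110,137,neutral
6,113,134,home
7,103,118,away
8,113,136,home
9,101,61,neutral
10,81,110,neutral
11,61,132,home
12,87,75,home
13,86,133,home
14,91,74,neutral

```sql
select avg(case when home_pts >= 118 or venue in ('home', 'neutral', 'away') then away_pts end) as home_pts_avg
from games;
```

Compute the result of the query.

game_id=4: ✓ → 124
game_id=5: ✓ → 110
game_id=6: ✓ → 113
game_id=7: ✓ → 103
game_id=8: ✓ → 113
game_id=9: ✓ → 101
game_id=10: ✓ → 81
game_id=11: ✓ → 61
game_id=12: ✓ → 87
game_id=13: ✓ → 86
game_id=14: ✓ → 91
home_pts_avg = (124 + 110 + 113 + 103 + 113 + 101 + 81 + 61 + 87 + 86 + 91) / 11 = 97.2727272727

97.2727272727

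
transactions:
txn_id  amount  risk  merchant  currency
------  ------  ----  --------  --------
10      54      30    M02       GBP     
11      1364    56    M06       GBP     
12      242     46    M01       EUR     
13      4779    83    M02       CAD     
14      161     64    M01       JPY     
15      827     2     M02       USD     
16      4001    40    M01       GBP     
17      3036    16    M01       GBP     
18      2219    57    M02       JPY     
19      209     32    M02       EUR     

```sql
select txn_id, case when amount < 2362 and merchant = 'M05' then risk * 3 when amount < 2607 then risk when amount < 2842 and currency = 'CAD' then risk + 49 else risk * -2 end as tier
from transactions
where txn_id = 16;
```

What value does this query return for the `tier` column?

-80

txn_id = 16: amount=4001, risk=40, merchant=M01, currency=GBP.
amount < 2362 and merchant = 'M05' → false
amount < 2607 → false
amount < 2842 and currency = 'CAD' → false
No prior WHEN matched → ELSE → -80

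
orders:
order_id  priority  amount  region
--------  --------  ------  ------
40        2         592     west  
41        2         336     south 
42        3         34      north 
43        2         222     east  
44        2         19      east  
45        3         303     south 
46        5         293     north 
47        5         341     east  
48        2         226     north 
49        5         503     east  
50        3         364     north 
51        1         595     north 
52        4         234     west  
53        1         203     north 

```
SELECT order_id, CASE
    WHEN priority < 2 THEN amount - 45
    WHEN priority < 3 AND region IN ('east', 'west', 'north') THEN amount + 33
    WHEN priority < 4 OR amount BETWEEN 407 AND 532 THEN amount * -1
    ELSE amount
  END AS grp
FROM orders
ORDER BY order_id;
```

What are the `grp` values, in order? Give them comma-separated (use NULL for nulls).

625, -336, -34, 255, 52, -303, 293, 341, 259, -503, -364, 550, 234, 158

order_id=40: priority < 3 AND region IN ('east', 'west', 'north') → 625
order_id=41: priority < 4 OR amount BETWEEN 407 AND 532 → -336
order_id=42: priority < 4 OR amount BETWEEN 407 AND 532 → -34
order_id=43: priority < 3 AND region IN ('east', 'west', 'north') → 255
order_id=44: priority < 3 AND region IN ('east', 'west', 'north') → 52
order_id=45: priority < 4 OR amount BETWEEN 407 AND 532 → -303
order_id=46: ELSE → 293
order_id=47: ELSE → 341
order_id=48: priority < 3 AND region IN ('east', 'west', 'north') → 259
order_id=49: priority < 4 OR amount BETWEEN 407 AND 532 → -503
order_id=50: priority < 4 OR amount BETWEEN 407 AND 532 → -364
order_id=51: priority < 2 → 550
order_id=52: ELSE → 234
order_id=53: priority < 2 → 158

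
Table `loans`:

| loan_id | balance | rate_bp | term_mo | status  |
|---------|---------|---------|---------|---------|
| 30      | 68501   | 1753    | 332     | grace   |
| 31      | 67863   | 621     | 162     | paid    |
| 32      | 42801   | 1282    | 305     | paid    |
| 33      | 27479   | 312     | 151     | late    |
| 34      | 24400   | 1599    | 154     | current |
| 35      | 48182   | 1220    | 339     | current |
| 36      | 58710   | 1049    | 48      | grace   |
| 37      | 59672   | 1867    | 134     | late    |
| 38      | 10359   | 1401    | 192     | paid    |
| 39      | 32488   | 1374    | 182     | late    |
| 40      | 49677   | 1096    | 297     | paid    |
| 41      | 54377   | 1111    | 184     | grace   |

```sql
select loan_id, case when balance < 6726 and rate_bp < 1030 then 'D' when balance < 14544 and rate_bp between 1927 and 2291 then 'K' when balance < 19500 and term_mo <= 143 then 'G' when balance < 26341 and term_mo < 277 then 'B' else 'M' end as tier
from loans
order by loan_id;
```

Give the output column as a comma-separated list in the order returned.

loan_id=30: ELSE → M
loan_id=31: ELSE → M
loan_id=32: ELSE → M
loan_id=33: ELSE → M
loan_id=34: balance < 26341 and term_mo < 277 → B
loan_id=35: ELSE → M
loan_id=36: ELSE → M
loan_id=37: ELSE → M
loan_id=38: balance < 26341 and term_mo < 277 → B
loan_id=39: ELSE → M
loan_id=40: ELSE → M
loan_id=41: ELSE → M

M, M, M, M, B, M, M, M, B, M, M, M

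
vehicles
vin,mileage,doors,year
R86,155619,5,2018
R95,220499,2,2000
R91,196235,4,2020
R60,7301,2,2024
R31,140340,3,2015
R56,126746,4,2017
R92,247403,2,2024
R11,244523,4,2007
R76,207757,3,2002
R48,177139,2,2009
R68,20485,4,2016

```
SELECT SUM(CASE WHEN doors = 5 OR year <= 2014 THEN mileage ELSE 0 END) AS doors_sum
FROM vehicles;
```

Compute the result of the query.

1005537

vin=R86: ✓ → 155619
vin=R95: ✓ → 220499
vin=R91: ✗
vin=R60: ✗
vin=R31: ✗
vin=R56: ✗
vin=R92: ✗
vin=R11: ✓ → 244523
vin=R76: ✓ → 207757
vin=R48: ✓ → 177139
vin=R68: ✗
doors_sum = 155619 + 220499 + 244523 + 207757 + 177139 = 1005537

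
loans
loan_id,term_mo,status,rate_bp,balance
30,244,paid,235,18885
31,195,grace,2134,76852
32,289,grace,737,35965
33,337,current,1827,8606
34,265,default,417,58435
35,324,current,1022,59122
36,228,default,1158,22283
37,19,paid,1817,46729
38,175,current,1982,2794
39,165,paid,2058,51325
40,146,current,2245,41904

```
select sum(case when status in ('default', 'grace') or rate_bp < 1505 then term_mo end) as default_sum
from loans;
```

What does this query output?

1545

loan_id=30: ✓ → 244
loan_id=31: ✓ → 195
loan_id=32: ✓ → 289
loan_id=33: ✗
loan_id=34: ✓ → 265
loan_id=35: ✓ → 324
loan_id=36: ✓ → 228
loan_id=37: ✗
loan_id=38: ✗
loan_id=39: ✗
loan_id=40: ✗
default_sum = 244 + 195 + 289 + 265 + 324 + 228 = 1545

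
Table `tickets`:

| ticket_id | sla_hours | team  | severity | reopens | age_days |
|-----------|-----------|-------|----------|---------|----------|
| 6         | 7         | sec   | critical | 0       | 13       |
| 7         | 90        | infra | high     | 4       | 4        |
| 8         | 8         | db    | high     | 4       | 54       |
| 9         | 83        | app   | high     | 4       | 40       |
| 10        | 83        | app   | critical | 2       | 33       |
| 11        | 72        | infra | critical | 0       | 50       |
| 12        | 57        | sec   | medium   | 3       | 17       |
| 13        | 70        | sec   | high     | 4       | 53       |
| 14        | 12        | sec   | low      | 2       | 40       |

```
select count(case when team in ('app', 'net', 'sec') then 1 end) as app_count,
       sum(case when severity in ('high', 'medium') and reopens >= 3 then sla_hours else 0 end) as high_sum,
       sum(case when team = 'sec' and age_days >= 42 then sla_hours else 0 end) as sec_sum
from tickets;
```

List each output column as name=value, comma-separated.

app_count=6, high_sum=308, sec_sum=70

[app_count: team in ('app', 'net', 'sec')]
ticket_id=6: ✓ → 1
ticket_id=7: ✗
ticket_id=8: ✗
ticket_id=9: ✓ → 1
ticket_id=10: ✓ → 1
ticket_id=11: ✗
ticket_id=12: ✓ → 1
ticket_id=13: ✓ → 1
ticket_id=14: ✓ → 1
app_count = COUNT(1, 1, 1, 1, 1, 1) = 6
—
[high_sum: severity in ('high', 'medium') and reopens >= 3]
ticket_id=6: ✗
ticket_id=7: ✓ → 90
ticket_id=8: ✓ → 8
ticket_id=9: ✓ → 83
ticket_id=10: ✗
ticket_id=11: ✗
ticket_id=12: ✓ → 57
ticket_id=13: ✓ → 70
ticket_id=14: ✗
high_sum = 90 + 8 + 83 + 57 + 70 = 308
—
[sec_sum: team = 'sec' and age_days >= 42]
ticket_id=6: ✗
ticket_id=7: ✗
ticket_id=8: ✗
ticket_id=9: ✗
ticket_id=10: ✗
ticket_id=11: ✗
ticket_id=12: ✗
ticket_id=13: ✓ → 70
ticket_id=14: ✗
sec_sum = 70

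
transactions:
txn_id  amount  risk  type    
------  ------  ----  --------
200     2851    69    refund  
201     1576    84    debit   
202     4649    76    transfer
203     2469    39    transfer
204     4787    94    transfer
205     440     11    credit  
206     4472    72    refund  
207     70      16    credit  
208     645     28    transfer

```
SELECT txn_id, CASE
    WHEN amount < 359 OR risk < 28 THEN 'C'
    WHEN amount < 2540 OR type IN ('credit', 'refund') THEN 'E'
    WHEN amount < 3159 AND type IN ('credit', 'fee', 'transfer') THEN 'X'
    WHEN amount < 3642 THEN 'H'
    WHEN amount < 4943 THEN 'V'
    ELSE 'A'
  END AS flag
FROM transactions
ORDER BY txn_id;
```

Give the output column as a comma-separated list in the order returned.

txn_id=200: amount < 2540 OR type IN ('credit', 'refund') → E
txn_id=201: amount < 2540 OR type IN ('credit', 'refund') → E
txn_id=202: amount < 4943 → V
txn_id=203: amount < 2540 OR type IN ('credit', 'refund') → E
txn_id=204: amount < 4943 → V
txn_id=205: amount < 359 OR risk < 28 → C
txn_id=206: amount < 2540 OR type IN ('credit', 'refund') → E
txn_id=207: amount < 359 OR risk < 28 → C
txn_id=208: amount < 2540 OR type IN ('credit', 'refund') → E

E, E, V, E, V, C, E, C, E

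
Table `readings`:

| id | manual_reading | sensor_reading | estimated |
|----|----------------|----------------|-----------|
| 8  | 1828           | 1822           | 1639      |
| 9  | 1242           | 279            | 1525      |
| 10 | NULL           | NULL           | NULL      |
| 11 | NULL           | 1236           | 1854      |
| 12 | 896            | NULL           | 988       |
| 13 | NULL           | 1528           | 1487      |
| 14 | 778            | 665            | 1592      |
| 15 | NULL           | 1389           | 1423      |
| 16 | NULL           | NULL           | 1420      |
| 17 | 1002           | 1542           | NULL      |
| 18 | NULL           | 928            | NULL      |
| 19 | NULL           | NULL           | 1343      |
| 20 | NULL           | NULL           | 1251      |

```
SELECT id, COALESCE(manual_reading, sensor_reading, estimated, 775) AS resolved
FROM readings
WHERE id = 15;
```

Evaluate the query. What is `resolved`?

1389

id = 15: manual_reading=NULL, sensor_reading=1389, estimated=1423.
manual_reading=NULL, sensor_reading=1389 → 1389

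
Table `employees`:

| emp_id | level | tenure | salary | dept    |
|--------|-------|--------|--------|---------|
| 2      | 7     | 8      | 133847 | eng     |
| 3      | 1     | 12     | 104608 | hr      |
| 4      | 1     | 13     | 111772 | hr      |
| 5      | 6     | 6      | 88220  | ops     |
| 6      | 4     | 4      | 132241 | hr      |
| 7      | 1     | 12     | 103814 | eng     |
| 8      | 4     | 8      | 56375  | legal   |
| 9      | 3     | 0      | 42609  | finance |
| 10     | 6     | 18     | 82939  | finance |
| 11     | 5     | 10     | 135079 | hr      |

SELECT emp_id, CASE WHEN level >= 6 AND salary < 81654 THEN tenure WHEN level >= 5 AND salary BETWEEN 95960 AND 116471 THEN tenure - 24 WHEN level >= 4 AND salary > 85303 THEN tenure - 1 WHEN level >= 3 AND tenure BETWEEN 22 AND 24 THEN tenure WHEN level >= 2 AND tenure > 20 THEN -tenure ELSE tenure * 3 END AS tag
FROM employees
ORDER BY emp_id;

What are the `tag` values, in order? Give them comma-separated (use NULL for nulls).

7, 36, 39, 5, 3, 36, 24, 0, 54, 9

emp_id=2: level >= 4 AND salary > 85303 → 7
emp_id=3: ELSE → 36
emp_id=4: ELSE → 39
emp_id=5: level >= 4 AND salary > 85303 → 5
emp_id=6: level >= 4 AND salary > 85303 → 3
emp_id=7: ELSE → 36
emp_id=8: ELSE → 24
emp_id=9: ELSE → 0
emp_id=10: ELSE → 54
emp_id=11: level >= 4 AND salary > 85303 → 9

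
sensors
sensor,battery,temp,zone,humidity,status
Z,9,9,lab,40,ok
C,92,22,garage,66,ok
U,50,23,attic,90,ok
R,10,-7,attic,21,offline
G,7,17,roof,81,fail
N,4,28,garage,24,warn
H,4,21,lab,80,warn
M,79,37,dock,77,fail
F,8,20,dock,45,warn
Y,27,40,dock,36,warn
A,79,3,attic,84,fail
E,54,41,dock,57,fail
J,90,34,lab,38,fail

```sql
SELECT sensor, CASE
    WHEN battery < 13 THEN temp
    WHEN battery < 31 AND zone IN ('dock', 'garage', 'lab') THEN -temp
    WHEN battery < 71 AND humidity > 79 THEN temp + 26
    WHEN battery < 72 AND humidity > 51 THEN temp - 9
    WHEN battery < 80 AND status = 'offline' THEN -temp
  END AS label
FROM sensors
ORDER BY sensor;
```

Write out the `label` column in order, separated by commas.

NULL, NULL, 32, 20, 17, 21, NULL, NULL, 28, -7, 49, -40, 9

sensor=A: (no match → NULL) → NULL
sensor=C: (no match → NULL) → NULL
sensor=E: battery < 72 AND humidity > 51 → 32
sensor=F: battery < 13 → 20
sensor=G: battery < 13 → 17
sensor=H: battery < 13 → 21
sensor=J: (no match → NULL) → NULL
sensor=M: (no match → NULL) → NULL
sensor=N: battery < 13 → 28
sensor=R: battery < 13 → -7
sensor=U: battery < 71 AND humidity > 79 → 49
sensor=Y: battery < 31 AND zone IN ('dock', 'garage', 'lab') → -40
sensor=Z: battery < 13 → 9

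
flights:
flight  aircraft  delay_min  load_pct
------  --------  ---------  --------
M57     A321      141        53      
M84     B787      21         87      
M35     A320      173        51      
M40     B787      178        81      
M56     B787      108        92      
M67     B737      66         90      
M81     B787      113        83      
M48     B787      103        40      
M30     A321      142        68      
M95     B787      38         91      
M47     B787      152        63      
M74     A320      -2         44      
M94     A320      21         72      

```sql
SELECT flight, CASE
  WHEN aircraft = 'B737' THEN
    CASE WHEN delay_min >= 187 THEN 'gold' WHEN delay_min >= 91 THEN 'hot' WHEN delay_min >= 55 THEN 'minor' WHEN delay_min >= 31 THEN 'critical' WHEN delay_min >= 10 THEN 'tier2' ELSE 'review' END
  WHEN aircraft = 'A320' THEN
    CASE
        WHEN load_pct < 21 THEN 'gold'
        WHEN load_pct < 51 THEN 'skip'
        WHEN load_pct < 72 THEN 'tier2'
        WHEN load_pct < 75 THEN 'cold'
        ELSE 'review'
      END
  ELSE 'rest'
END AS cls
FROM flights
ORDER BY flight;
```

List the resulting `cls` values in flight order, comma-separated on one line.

rest, tier2, rest, rest, rest, rest, rest, minor, skip, rest, rest, cold, rest

flight=M30: aircraft='A321' → outer ELSE → rest
flight=M35: aircraft='A320' → inner[load_pct < 72] → tier2
flight=M40: aircraft='B787' → outer ELSE → rest
flight=M47: aircraft='B787' → outer ELSE → rest
flight=M48: aircraft='B787' → outer ELSE → rest
flight=M56: aircraft='B787' → outer ELSE → rest
flight=M57: aircraft='A321' → outer ELSE → rest
flight=M67: aircraft='B737' → inner[delay_min >= 55] → minor
flight=M74: aircraft='A320' → inner[load_pct < 51] → skip
flight=M81: aircraft='B787' → outer ELSE → rest
flight=M84: aircraft='B787' → outer ELSE → rest
flight=M94: aircraft='A320' → inner[load_pct < 75] → cold
flight=M95: aircraft='B787' → outer ELSE → rest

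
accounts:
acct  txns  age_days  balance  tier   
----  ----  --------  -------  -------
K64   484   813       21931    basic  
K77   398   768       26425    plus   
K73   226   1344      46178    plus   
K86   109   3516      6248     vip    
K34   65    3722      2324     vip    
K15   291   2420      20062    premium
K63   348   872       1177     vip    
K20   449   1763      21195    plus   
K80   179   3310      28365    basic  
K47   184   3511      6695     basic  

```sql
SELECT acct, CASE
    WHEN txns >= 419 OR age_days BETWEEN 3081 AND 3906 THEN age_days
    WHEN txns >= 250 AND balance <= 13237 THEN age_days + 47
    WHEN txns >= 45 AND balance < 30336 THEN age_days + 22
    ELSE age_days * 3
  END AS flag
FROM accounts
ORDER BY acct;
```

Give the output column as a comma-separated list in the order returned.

2442, 1763, 3722, 3511, 919, 813, 4032, 790, 3310, 3516

acct=K15: txns >= 45 AND balance < 30336 → 2442
acct=K20: txns >= 419 OR age_days BETWEEN 3081 AND 3906 → 1763
acct=K34: txns >= 419 OR age_days BETWEEN 3081 AND 3906 → 3722
acct=K47: txns >= 419 OR age_days BETWEEN 3081 AND 3906 → 3511
acct=K63: txns >= 250 AND balance <= 13237 → 919
acct=K64: txns >= 419 OR age_days BETWEEN 3081 AND 3906 → 813
acct=K73: ELSE → 4032
acct=K77: txns >= 45 AND balance < 30336 → 790
acct=K80: txns >= 419 OR age_days BETWEEN 3081 AND 3906 → 3310
acct=K86: txns >= 419 OR age_days BETWEEN 3081 AND 3906 → 3516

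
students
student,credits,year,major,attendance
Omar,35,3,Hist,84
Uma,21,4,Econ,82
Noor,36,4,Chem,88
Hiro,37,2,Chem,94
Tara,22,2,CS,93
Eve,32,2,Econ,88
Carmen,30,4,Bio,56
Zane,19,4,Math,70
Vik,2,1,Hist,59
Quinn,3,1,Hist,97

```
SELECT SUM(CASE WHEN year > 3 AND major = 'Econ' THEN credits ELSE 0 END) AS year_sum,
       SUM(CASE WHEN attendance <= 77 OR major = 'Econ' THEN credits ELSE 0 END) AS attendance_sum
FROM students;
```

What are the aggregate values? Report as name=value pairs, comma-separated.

year_sum=21, attendance_sum=104

[year_sum: year > 3 AND major = 'Econ']
student=Omar: ✗
student=Uma: ✓ → 21
student=Noor: ✗
student=Hiro: ✗
student=Tara: ✗
student=Eve: ✗
student=Carmen: ✗
student=Zane: ✗
student=Vik: ✗
student=Quinn: ✗
year_sum = 21
—
[attendance_sum: attendance <= 77 OR major = 'Econ']
student=Omar: ✗
student=Uma: ✓ → 21
student=Noor: ✗
student=Hiro: ✗
student=Tara: ✗
student=Eve: ✓ → 32
student=Carmen: ✓ → 30
student=Zane: ✓ → 19
student=Vik: ✓ → 2
student=Quinn: ✗
attendance_sum = 21 + 32 + 30 + 19 + 2 = 104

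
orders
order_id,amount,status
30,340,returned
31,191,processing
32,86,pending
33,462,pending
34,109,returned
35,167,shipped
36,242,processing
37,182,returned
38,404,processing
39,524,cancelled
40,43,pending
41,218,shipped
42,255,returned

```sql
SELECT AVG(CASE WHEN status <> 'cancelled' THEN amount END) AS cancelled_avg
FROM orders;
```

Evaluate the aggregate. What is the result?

224.9166666667

order_id=30: ✓ → 340
order_id=31: ✓ → 191
order_id=32: ✓ → 86
order_id=33: ✓ → 462
order_id=34: ✓ → 109
order_id=35: ✓ → 167
order_id=36: ✓ → 242
order_id=37: ✓ → 182
order_id=38: ✓ → 404
order_id=39: ✗
order_id=40: ✓ → 43
order_id=41: ✓ → 218
order_id=42: ✓ → 255
cancelled_avg = (340 + 191 + 86 + 462 + 109 + 167 + 242 + 182 + 404 + 43 + 218 + 255) / 12 = 224.9166666667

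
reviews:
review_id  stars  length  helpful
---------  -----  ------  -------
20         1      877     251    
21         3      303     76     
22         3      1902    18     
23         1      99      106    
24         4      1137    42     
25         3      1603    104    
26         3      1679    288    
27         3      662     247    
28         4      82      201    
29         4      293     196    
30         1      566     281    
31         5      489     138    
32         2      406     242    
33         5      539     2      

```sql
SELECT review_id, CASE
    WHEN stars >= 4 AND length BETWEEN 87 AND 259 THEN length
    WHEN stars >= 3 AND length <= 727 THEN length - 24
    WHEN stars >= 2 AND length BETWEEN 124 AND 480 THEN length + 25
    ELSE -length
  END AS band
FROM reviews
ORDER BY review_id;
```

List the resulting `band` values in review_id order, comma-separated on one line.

review_id=20: ELSE → -877
review_id=21: stars >= 3 AND length <= 727 → 279
review_id=22: ELSE → -1902
review_id=23: ELSE → -99
review_id=24: ELSE → -1137
review_id=25: ELSE → -1603
review_id=26: ELSE → -1679
review_id=27: stars >= 3 AND length <= 727 → 638
review_id=28: stars >= 3 AND length <= 727 → 58
review_id=29: stars >= 3 AND length <= 727 → 269
review_id=30: ELSE → -566
review_id=31: stars >= 3 AND length <= 727 → 465
review_id=32: stars >= 2 AND length BETWEEN 124 AND 480 → 431
review_id=33: stars >= 3 AND length <= 727 → 515

-877, 279, -1902, -99, -1137, -1603, -1679, 638, 58, 269, -566, 465, 431, 515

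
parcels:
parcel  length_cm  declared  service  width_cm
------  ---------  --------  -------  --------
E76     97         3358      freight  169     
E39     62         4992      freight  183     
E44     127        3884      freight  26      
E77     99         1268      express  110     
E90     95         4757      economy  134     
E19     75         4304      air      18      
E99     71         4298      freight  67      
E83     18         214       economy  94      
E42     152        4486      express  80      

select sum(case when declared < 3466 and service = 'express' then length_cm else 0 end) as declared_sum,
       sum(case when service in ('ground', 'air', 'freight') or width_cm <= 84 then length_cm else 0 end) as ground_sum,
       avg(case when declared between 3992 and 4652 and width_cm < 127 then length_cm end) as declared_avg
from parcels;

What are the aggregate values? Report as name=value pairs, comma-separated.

declared_sum=99, ground_sum=584, declared_avg=99.3333333333

[declared_sum: declared < 3466 and service = 'express']
parcel=E76: ✗
parcel=E39: ✗
parcel=E44: ✗
parcel=E77: ✓ → 99
parcel=E90: ✗
parcel=E19: ✗
parcel=E99: ✗
parcel=E83: ✗
parcel=E42: ✗
declared_sum = 99
—
[ground_sum: service in ('ground', 'air', 'freight') or width_cm <= 84]
parcel=E76: ✓ → 97
parcel=E39: ✓ → 62
parcel=E44: ✓ → 127
parcel=E77: ✗
parcel=E90: ✗
parcel=E19: ✓ → 75
parcel=E99: ✓ → 71
parcel=E83: ✗
parcel=E42: ✓ → 152
ground_sum = 97 + 62 + 127 + 75 + 71 + 152 = 584
—
[declared_avg: declared between 3992 and 4652 and width_cm < 127]
parcel=E76: ✗
parcel=E39: ✗
parcel=E44: ✗
parcel=E77: ✗
parcel=E90: ✗
parcel=E19: ✓ → 75
parcel=E99: ✓ → 71
parcel=E83: ✗
parcel=E42: ✓ → 152
declared_avg = (75 + 71 + 152) / 3 = 99.3333333333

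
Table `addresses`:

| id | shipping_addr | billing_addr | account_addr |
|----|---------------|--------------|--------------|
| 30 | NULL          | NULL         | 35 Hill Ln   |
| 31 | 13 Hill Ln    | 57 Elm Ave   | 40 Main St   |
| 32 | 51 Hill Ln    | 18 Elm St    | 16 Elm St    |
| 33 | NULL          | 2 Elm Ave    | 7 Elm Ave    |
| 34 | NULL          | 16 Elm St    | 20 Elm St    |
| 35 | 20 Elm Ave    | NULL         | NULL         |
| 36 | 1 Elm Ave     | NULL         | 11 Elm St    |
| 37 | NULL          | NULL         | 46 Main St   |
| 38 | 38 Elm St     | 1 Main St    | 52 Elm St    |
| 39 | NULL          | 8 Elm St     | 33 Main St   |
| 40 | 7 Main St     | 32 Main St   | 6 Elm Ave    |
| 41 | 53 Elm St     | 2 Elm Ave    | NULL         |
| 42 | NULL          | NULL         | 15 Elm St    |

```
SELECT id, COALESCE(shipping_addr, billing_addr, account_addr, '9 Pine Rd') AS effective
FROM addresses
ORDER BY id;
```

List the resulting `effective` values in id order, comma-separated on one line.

35 Hill Ln, 13 Hill Ln, 51 Hill Ln, 2 Elm Ave, 16 Elm St, 20 Elm Ave, 1 Elm Ave, 46 Main St, 38 Elm St, 8 Elm St, 7 Main St, 53 Elm St, 15 Elm St

id=30: shipping_addr=NULL, billing_addr=NULL, account_addr=35 Hill Ln → 35 Hill Ln
id=31: shipping_addr=13 Hill Ln → 13 Hill Ln
id=32: shipping_addr=51 Hill Ln → 51 Hill Ln
id=33: shipping_addr=NULL, billing_addr=2 Elm Ave → 2 Elm Ave
id=34: shipping_addr=NULL, billing_addr=16 Elm St → 16 Elm St
id=35: shipping_addr=20 Elm Ave → 20 Elm Ave
id=36: shipping_addr=1 Elm Ave → 1 Elm Ave
id=37: shipping_addr=NULL, billing_addr=NULL, account_addr=46 Main St → 46 Main St
id=38: shipping_addr=38 Elm St → 38 Elm St
id=39: shipping_addr=NULL, billing_addr=8 Elm St → 8 Elm St
id=40: shipping_addr=7 Main St → 7 Main St
id=41: shipping_addr=53 Elm St → 53 Elm St
id=42: shipping_addr=NULL, billing_addr=NULL, account_addr=15 Elm St → 15 Elm St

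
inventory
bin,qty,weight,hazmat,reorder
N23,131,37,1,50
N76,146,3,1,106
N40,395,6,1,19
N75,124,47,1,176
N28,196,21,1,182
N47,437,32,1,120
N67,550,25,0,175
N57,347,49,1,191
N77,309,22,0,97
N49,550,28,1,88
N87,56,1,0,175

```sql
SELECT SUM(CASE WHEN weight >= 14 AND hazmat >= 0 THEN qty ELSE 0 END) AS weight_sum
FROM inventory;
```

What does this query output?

2644

bin=N23: ✓ → 131
bin=N76: ✗
bin=N40: ✗
bin=N75: ✓ → 124
bin=N28: ✓ → 196
bin=N47: ✓ → 437
bin=N67: ✓ → 550
bin=N57: ✓ → 347
bin=N77: ✓ → 309
bin=N49: ✓ → 550
bin=N87: ✗
weight_sum = 131 + 124 + 196 + 437 + 550 + 347 + 309 + 550 = 2644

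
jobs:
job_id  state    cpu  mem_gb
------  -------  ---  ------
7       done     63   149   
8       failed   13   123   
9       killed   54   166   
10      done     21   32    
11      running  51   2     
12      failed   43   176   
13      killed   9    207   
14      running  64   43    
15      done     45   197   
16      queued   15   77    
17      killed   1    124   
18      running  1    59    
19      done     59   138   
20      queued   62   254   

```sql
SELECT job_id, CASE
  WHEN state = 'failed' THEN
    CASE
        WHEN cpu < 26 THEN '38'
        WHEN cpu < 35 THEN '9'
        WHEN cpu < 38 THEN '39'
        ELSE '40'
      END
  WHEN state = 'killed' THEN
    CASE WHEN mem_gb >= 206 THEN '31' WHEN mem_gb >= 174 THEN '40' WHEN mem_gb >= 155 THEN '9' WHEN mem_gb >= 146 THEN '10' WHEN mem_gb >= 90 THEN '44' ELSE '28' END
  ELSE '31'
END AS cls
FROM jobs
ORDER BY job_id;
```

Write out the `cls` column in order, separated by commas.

31, 38, 9, 31, 31, 40, 31, 31, 31, 31, 44, 31, 31, 31

job_id=7: state='done' → outer ELSE → 31
job_id=8: state='failed' → inner[cpu < 26] → 38
job_id=9: state='killed' → inner[mem_gb >= 155] → 9
job_id=10: state='done' → outer ELSE → 31
job_id=11: state='running' → outer ELSE → 31
job_id=12: state='failed' → inner[ELSE] → 40
job_id=13: state='killed' → inner[mem_gb >= 206] → 31
job_id=14: state='running' → outer ELSE → 31
job_id=15: state='done' → outer ELSE → 31
job_id=16: state='queued' → outer ELSE → 31
job_id=17: state='killed' → inner[mem_gb >= 90] → 44
job_id=18: state='running' → outer ELSE → 31
job_id=19: state='done' → outer ELSE → 31
job_id=20: state='queued' → outer ELSE → 31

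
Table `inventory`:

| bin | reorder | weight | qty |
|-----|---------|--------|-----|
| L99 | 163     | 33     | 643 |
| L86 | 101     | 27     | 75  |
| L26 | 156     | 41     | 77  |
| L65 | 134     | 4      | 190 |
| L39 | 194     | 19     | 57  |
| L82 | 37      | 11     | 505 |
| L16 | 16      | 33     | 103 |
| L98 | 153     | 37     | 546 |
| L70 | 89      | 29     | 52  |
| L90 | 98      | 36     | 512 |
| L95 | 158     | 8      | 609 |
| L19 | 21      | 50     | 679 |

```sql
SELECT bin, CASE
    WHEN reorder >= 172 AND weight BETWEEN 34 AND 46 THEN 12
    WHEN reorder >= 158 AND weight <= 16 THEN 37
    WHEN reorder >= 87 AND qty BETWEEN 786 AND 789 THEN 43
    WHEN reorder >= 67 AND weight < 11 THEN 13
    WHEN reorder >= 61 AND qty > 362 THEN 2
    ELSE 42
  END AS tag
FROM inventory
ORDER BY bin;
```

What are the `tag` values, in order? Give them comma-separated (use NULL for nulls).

42, 42, 42, 42, 13, 42, 42, 42, 2, 37, 2, 2

bin=L16: ELSE → 42
bin=L19: ELSE → 42
bin=L26: ELSE → 42
bin=L39: ELSE → 42
bin=L65: reorder >= 67 AND weight < 11 → 13
bin=L70: ELSE → 42
bin=L82: ELSE → 42
bin=L86: ELSE → 42
bin=L90: reorder >= 61 AND qty > 362 → 2
bin=L95: reorder >= 158 AND weight <= 16 → 37
bin=L98: reorder >= 61 AND qty > 362 → 2
bin=L99: reorder >= 61 AND qty > 362 → 2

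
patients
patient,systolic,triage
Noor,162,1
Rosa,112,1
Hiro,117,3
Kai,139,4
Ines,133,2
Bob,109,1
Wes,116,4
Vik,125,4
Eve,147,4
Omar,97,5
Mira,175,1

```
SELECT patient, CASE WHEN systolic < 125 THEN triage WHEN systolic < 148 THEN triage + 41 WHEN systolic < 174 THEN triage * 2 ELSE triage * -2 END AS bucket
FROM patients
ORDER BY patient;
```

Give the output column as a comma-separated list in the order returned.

patient=Bob: systolic < 125 → 1
patient=Eve: systolic < 148 → 45
patient=Hiro: systolic < 125 → 3
patient=Ines: systolic < 148 → 43
patient=Kai: systolic < 148 → 45
patient=Mira: ELSE → -2
patient=Noor: systolic < 174 → 2
patient=Omar: systolic < 125 → 5
patient=Rosa: systolic < 125 → 1
patient=Vik: systolic < 148 → 45
patient=Wes: systolic < 125 → 4

1, 45, 3, 43, 45, -2, 2, 5, 1, 45, 4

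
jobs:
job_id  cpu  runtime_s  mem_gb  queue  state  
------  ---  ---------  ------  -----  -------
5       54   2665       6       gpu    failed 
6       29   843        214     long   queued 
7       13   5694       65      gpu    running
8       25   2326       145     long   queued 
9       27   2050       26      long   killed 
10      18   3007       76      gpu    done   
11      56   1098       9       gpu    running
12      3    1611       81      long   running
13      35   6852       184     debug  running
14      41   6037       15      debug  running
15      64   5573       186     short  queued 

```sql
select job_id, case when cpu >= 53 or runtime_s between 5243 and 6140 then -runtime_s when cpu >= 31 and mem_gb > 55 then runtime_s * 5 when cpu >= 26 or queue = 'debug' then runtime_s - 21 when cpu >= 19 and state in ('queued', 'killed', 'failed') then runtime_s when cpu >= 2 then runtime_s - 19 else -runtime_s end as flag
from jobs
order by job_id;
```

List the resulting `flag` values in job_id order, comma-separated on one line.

-2665, 822, -5694, 2326, 2029, 2988, -1098, 1592, 34260, -6037, -5573

job_id=5: cpu >= 53 or runtime_s between 5243 and 6140 → -2665
job_id=6: cpu >= 26 or queue = 'debug' → 822
job_id=7: cpu >= 53 or runtime_s between 5243 and 6140 → -5694
job_id=8: cpu >= 19 and state in ('queued', 'killed', 'failed') → 2326
job_id=9: cpu >= 26 or queue = 'debug' → 2029
job_id=10: cpu >= 2 → 2988
job_id=11: cpu >= 53 or runtime_s between 5243 and 6140 → -1098
job_id=12: cpu >= 2 → 1592
job_id=13: cpu >= 31 and mem_gb > 55 → 34260
job_id=14: cpu >= 53 or runtime_s between 5243 and 6140 → -6037
job_id=15: cpu >= 53 or runtime_s between 5243 and 6140 → -5573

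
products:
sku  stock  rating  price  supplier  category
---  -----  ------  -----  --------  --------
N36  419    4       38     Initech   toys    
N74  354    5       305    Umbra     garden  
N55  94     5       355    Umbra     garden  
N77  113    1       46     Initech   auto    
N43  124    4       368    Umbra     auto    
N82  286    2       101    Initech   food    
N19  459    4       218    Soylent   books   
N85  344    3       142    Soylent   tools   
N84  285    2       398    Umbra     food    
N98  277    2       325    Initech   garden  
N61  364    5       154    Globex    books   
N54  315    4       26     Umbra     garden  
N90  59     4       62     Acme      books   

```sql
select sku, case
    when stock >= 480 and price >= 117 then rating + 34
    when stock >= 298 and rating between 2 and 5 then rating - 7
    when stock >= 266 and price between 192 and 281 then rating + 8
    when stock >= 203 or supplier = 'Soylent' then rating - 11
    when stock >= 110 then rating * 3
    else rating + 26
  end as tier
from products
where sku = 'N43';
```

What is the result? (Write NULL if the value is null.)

12

sku = N43: stock=124, rating=4, price=368, supplier=Umbra, category=auto.
stock >= 480 and price >= 117 → false
stock >= 298 and rating between 2 and 5 → false
stock >= 266 and price between 192 and 281 → false
stock >= 203 or supplier = 'Soylent' → false
stock >= 110 → true → 12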